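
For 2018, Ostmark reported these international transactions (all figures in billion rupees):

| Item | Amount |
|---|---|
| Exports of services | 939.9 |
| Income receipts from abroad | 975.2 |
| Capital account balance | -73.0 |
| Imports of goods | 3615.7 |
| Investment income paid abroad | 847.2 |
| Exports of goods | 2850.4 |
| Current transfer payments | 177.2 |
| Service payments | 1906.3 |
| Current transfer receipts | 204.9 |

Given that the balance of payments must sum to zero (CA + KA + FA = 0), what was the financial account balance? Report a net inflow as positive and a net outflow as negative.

1649.0

Goods balance = 2850.4 - 3615.7 = -765.3
Services balance = 939.9 - 1906.3 = -966.4
Trade balance (goods + services) = -765.3 + (-966.4) = -1731.7
Net primary income = 975.2 - 847.2 = 128.0
Net secondary income = 204.9 - 177.2 = 27.7
Current account = -1731.7 + 128.0 + 27.7 = -1576.0
Financial account = -(-1576.0 + (-73.0)) = 1649.0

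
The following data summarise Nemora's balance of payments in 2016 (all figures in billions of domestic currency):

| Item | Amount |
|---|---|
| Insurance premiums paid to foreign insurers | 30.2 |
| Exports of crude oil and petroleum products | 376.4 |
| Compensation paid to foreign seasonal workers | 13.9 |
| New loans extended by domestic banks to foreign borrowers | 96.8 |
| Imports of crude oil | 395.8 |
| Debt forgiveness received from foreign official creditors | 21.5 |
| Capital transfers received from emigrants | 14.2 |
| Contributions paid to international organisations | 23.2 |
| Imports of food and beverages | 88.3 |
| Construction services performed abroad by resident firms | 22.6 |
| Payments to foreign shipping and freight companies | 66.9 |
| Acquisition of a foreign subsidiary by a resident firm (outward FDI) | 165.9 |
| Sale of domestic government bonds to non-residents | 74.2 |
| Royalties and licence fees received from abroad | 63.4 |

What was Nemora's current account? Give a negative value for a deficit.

-155.9

Goods: 376.4 - 88.3 - 395.8 = -107.7
Services: 63.4 - 66.9 + 22.6 - 30.2 = -11.1
Primary income: -13.9
Secondary income: -23.2
Current account = (-107.7) + (-11.1) + (-13.9) + (-23.2) = -155.9
(Excluded from the current account — financial account: new loans extended by domestic banks to foreign borrowers 96.8, acquisition of a foreign subsidiary by a resident firm (outward FDI) 165.9, sale of domestic government bonds to non-residents 74.2; capital account: debt forgiveness received from foreign official creditors 21.5, capital transfers received from emigrants 14.2.)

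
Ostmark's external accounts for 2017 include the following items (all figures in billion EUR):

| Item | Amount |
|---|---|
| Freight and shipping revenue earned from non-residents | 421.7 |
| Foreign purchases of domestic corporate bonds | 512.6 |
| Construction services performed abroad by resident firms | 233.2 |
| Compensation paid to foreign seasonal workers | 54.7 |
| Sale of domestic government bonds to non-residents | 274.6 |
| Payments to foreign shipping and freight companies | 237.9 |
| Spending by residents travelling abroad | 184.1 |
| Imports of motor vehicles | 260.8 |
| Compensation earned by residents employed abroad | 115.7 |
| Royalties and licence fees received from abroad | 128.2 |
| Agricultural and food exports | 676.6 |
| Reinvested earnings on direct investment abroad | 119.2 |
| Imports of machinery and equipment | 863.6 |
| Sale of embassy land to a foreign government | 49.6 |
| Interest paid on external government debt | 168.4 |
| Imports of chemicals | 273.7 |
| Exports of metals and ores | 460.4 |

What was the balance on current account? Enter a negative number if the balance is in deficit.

111.8

Goods: -273.7 + 676.6 + 460.4 - 863.6 - 260.8 = -261.1
Services: 233.2 + 128.2 + 421.7 - 237.9 - 184.1 = 361.1
Primary income: -168.4 - 54.7 + 119.2 + 115.7 = 11.8
Current account = (-261.1) + 361.1 + 11.8 = 111.8
(Excluded from the current account — financial account: foreign purchases of domestic corporate bonds 512.6, sale of domestic government bonds to non-residents 274.6; capital account: sale of embassy land to a foreign government 49.6.)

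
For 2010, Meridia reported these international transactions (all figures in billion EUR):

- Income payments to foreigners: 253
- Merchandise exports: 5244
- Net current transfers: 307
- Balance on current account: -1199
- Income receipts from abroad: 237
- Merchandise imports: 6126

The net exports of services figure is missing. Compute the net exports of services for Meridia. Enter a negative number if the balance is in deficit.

-608

Current account = goods balance + services balance + net primary income + net secondary income
Sum of the known components = -591
Net exports of services = CA - (known components) = -1199 - (-591) = -608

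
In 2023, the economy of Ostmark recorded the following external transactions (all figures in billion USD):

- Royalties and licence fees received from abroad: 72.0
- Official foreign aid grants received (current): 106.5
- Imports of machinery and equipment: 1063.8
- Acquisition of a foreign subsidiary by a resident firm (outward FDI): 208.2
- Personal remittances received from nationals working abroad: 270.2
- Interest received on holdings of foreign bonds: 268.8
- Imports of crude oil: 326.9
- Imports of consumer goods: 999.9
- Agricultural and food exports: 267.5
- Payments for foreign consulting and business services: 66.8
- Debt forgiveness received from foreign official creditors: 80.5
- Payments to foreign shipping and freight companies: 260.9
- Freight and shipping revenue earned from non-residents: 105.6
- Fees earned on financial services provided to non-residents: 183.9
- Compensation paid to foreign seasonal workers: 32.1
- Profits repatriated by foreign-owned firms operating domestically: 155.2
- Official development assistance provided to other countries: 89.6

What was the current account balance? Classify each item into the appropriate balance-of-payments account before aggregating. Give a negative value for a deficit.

-1720.7

Goods: 267.5 - 326.9 - 999.9 - 1063.8 = -2123.1
Services: -260.9 + 72.0 - 66.8 + 183.9 + 105.6 = 33.8
Primary income: -32.1 - 155.2 + 268.8 = 81.5
Secondary income: -89.6 + 106.5 + 270.2 = 287.1
Current account = (-2123.1) + 33.8 + 81.5 + 287.1 = -1720.7
(Excluded from the current account — financial account: acquisition of a foreign subsidiary by a resident firm (outward FDI) 208.2; capital account: debt forgiveness received from foreign official creditors 80.5.)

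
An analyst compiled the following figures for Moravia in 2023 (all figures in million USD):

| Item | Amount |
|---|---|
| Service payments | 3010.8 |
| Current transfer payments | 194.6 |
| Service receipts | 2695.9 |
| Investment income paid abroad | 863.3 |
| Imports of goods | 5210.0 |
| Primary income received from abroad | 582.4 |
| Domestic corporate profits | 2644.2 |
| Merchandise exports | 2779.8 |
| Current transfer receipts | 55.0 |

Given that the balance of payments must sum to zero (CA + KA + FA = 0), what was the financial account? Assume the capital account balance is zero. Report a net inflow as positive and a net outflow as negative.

3165.6

Goods balance = 2779.8 - 5210.0 = -2430.2
Services balance = 2695.9 - 3010.8 = -314.9
Trade balance (goods + services) = -2430.2 + (-314.9) = -2745.1
Net primary income = 582.4 - 863.3 = -280.9
Net secondary income = 55.0 - 194.6 = -139.6
Current account = -2745.1 + (-280.9) + (-139.6) = -3165.6
Financial account = -(-3165.6) = 3165.6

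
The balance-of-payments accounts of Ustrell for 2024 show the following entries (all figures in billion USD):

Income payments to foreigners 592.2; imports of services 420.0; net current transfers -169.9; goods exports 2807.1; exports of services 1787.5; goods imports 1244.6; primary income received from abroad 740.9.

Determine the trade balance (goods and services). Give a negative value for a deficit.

Goods balance = 2807.1 - 1244.6 = 1562.5
Services balance = 1787.5 - 420.0 = 1367.5
Trade balance (goods + services) = 1562.5 + 1367.5 = 2930.0

2930.0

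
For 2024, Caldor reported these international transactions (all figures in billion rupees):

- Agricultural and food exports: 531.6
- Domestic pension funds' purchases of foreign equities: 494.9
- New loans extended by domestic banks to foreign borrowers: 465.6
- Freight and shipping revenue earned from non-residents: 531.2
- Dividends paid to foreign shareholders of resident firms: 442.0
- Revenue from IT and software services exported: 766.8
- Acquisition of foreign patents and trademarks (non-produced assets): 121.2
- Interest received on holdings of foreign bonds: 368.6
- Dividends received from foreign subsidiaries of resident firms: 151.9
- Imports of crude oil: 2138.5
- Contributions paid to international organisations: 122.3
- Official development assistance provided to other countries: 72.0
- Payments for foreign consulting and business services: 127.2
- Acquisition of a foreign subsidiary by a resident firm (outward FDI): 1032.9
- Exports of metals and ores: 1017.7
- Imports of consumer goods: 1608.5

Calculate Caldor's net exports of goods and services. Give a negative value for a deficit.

Goods: -1608.5 + 531.6 + 1017.7 - 2138.5 = -2197.7
Services: 766.8 - 127.2 + 531.2 = 1170.8
Trade balance = -2197.7 + 1170.8 = -1026.9
(Excluded from the trade balance — financial account: domestic pension funds' purchases of foreign equities 494.9, new loans extended by domestic banks to foreign borrowers 465.6, acquisition of a foreign subsidiary by a resident firm (outward FDI) 1032.9; primary income: dividends paid to foreign shareholders of resident firms 442.0, interest received on holdings of foreign bonds 368.6, dividends received from foreign subsidiaries of resident firms 151.9; capital account: acquisition of foreign patents and trademarks (non-produced assets) 121.2; secondary income: contributions paid to international organisations 122.3, official development assistance provided to other countries 72.0.)

-1026.9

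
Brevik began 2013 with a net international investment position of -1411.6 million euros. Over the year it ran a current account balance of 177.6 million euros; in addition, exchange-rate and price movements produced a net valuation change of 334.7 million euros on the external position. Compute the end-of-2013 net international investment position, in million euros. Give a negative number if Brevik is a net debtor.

Change in NIIP = current account + net valuation change = 177.6 + 334.7 = 512.3
End-of-year NIIP = -1411.6 + 512.3 = -899.3

-899.3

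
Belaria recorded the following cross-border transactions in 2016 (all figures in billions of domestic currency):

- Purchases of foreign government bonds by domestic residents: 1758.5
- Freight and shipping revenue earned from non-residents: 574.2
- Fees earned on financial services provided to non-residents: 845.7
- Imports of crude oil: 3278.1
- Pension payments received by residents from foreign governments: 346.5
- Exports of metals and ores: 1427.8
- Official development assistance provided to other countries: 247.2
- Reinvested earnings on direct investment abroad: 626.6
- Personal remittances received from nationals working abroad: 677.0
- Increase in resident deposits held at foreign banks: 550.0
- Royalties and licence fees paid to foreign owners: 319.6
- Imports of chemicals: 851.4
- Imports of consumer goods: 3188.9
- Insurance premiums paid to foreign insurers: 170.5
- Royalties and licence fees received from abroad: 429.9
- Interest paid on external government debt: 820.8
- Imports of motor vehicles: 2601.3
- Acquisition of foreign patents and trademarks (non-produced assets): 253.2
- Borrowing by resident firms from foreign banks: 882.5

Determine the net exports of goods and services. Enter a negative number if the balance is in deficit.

-7132.2

Goods: -851.4 + 1427.8 - 3278.1 - 2601.3 - 3188.9 = -8491.9
Services: -170.5 + 429.9 + 574.2 - 319.6 + 845.7 = 1359.7
Trade balance = -8491.9 + 1359.7 = -7132.2
(Excluded from the trade balance — financial account: purchases of foreign government bonds by domestic residents 1758.5, increase in resident deposits held at foreign banks 550.0, borrowing by resident firms from foreign banks 882.5; secondary income: pension payments received by residents from foreign governments 346.5, official development assistance provided to other countries 247.2, personal remittances received from nationals working abroad 677.0; primary income: reinvested earnings on direct investment abroad 626.6, interest paid on external government debt 820.8; capital account: acquisition of foreign patents and trademarks (non-produced assets) 253.2.)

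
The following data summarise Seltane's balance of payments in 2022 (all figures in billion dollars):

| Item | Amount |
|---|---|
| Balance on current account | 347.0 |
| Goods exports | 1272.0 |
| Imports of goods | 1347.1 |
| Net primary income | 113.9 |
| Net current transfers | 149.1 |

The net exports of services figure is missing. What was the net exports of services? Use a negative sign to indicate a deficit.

Current account = goods balance + services balance + net primary income + net secondary income
Sum of the known components = 187.9
Net exports of services = CA - (known components) = 347.0 - 187.9 = 159.1

159.1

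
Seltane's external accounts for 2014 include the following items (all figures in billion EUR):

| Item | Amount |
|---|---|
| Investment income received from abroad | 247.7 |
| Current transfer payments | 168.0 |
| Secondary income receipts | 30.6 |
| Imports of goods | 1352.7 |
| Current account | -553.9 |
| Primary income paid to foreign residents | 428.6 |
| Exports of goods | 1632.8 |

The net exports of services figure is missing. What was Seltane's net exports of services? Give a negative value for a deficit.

Current account = goods balance + services balance + net primary income + net secondary income
Sum of the known components = -38.2
Net exports of services = CA - (known components) = -553.9 - (-38.2) = -515.7

-515.7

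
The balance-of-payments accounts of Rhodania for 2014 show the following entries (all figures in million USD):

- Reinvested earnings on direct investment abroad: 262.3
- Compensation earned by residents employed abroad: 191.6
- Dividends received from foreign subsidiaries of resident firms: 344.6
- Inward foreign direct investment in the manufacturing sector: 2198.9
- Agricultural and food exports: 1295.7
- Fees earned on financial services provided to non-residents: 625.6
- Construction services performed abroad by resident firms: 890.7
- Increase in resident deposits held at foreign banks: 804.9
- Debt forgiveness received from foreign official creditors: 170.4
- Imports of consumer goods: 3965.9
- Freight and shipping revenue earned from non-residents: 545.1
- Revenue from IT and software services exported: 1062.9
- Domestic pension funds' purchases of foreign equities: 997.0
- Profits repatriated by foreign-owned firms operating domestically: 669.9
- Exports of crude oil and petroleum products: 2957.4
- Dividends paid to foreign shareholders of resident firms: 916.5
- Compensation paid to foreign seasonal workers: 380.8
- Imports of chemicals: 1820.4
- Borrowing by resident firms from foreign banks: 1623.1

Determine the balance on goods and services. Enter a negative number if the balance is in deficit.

Goods: 1295.7 - 3965.9 - 1820.4 + 2957.4 = -1533.2
Services: 1062.9 + 890.7 + 625.6 + 545.1 = 3124.3
Trade balance = -1533.2 + 3124.3 = 1591.1
(Excluded from the trade balance — primary income: reinvested earnings on direct investment abroad 262.3, compensation earned by residents employed abroad 191.6, dividends received from foreign subsidiaries of resident firms 344.6, profits repatriated by foreign-owned firms operating domestically 669.9, dividends paid to foreign shareholders of resident firms 916.5, compensation paid to foreign seasonal workers 380.8; financial account: inward foreign direct investment in the manufacturing sector 2198.9, increase in resident deposits held at foreign banks 804.9, domestic pension funds' purchases of foreign equities 997.0, borrowing by resident firms from foreign banks 1623.1; capital account: debt forgiveness received from foreign official creditors 170.4.)

1591.1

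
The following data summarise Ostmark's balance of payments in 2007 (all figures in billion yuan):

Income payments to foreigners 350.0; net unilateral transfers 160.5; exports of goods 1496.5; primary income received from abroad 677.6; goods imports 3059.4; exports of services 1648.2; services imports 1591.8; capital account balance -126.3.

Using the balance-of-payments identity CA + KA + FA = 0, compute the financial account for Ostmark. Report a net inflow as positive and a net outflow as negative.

1144.7

Goods balance = 1496.5 - 3059.4 = -1562.9
Services balance = 1648.2 - 1591.8 = 56.4
Trade balance (goods + services) = -1562.9 + 56.4 = -1506.5
Net primary income = 677.6 - 350.0 = 327.6
Net secondary income = 160.5
Current account = -1506.5 + 327.6 + 160.5 = -1018.4
Financial account = -(-1018.4 + (-126.3)) = 1144.7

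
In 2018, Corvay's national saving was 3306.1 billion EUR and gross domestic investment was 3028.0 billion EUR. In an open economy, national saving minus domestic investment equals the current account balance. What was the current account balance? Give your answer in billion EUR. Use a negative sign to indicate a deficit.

278.1

CA = S - I = 3306.1 - 3028.0 = 278.1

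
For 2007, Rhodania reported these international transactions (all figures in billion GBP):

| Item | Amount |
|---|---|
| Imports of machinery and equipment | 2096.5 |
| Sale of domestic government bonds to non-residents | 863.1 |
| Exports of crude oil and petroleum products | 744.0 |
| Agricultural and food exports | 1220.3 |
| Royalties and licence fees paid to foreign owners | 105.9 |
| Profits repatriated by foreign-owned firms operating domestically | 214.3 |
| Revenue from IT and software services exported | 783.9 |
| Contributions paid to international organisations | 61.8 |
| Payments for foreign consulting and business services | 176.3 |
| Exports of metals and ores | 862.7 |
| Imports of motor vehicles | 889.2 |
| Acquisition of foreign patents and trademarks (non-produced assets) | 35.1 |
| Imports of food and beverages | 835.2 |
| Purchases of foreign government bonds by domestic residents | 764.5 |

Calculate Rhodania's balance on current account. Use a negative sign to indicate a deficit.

Goods: -889.2 - 835.2 + 862.7 + 744.0 - 2096.5 + 1220.3 = -993.9
Services: -105.9 - 176.3 + 783.9 = 501.7
Primary income: -214.3
Secondary income: -61.8
Current account = (-993.9) + 501.7 + (-214.3) + (-61.8) = -768.3
(Excluded from the current account — financial account: sale of domestic government bonds to non-residents 863.1, purchases of foreign government bonds by domestic residents 764.5; capital account: acquisition of foreign patents and trademarks (non-produced assets) 35.1.)

-768.3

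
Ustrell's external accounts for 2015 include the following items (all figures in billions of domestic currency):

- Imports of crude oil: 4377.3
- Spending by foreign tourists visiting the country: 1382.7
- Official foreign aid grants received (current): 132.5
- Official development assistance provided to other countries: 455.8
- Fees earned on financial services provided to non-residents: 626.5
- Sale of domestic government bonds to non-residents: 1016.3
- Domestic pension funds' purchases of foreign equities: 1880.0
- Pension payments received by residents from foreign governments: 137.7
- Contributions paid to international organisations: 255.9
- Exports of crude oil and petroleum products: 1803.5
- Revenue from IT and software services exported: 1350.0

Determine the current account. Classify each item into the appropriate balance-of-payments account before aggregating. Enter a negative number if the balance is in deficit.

Goods: 1803.5 - 4377.3 = -2573.8
Services: 626.5 + 1350.0 + 1382.7 = 3359.2
Secondary income: 132.5 + 137.7 - 455.8 - 255.9 = -441.5
Current account = (-2573.8) + 3359.2 + (-441.5) = 343.9
(Excluded from the current account — financial account: sale of domestic government bonds to non-residents 1016.3, domestic pension funds' purchases of foreign equities 1880.0.)

343.9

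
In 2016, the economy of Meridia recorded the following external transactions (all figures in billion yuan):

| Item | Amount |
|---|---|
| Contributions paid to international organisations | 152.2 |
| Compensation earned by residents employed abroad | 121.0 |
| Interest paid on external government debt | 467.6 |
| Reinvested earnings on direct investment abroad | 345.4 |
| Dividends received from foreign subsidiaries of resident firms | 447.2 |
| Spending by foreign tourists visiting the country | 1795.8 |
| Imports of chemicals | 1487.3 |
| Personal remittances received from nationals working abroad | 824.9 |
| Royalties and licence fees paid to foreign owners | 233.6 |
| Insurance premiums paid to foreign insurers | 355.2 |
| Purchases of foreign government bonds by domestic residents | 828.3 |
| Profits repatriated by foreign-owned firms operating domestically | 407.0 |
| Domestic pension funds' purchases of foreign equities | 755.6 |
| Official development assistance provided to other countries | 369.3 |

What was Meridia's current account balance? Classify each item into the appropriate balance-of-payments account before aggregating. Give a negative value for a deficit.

Goods: -1487.3
Services: -355.2 + 1795.8 - 233.6 = 1207.0
Primary income: 121.0 + 447.2 + 345.4 - 467.6 - 407.0 = 39.0
Secondary income: -369.3 + 824.9 - 152.2 = 303.4
Current account = (-1487.3) + 1207.0 + 39.0 + 303.4 = 62.1
(Excluded from the current account — financial account: purchases of foreign government bonds by domestic residents 828.3, domestic pension funds' purchases of foreign equities 755.6.)

62.1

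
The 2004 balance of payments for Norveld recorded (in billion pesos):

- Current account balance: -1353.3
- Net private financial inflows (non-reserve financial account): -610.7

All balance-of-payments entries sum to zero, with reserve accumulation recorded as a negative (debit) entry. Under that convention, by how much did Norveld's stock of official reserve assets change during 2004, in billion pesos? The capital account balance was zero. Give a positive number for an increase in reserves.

-1964.0

Official reserve transactions balance = -((-1353.3) + (-610.7)) = 1964.0
An accumulation of reserves is recorded as a debit (negative entry), so the change in the stock of reserves is the negative of that balance.
Change in official reserves = -(1964.0) = -1964.0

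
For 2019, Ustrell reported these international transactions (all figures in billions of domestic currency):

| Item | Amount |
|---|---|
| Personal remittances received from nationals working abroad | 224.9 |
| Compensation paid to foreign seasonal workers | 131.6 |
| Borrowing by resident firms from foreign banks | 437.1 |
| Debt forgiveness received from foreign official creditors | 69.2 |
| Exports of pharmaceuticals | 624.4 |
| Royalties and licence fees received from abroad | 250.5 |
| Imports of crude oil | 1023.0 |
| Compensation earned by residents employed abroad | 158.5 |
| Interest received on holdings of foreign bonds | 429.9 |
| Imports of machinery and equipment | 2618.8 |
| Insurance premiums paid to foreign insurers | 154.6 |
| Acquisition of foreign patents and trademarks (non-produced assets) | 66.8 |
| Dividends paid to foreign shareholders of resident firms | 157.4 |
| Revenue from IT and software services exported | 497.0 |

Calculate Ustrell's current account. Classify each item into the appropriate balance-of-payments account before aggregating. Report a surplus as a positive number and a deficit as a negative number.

-1900.2

Goods: -1023.0 - 2618.8 + 624.4 = -3017.4
Services: -154.6 + 497.0 + 250.5 = 592.9
Primary income: 429.9 - 157.4 - 131.6 + 158.5 = 299.4
Secondary income: 224.9
Current account = (-3017.4) + 592.9 + 299.4 + 224.9 = -1900.2
(Excluded from the current account — financial account: borrowing by resident firms from foreign banks 437.1; capital account: debt forgiveness received from foreign official creditors 69.2, acquisition of foreign patents and trademarks (non-produced assets) 66.8.)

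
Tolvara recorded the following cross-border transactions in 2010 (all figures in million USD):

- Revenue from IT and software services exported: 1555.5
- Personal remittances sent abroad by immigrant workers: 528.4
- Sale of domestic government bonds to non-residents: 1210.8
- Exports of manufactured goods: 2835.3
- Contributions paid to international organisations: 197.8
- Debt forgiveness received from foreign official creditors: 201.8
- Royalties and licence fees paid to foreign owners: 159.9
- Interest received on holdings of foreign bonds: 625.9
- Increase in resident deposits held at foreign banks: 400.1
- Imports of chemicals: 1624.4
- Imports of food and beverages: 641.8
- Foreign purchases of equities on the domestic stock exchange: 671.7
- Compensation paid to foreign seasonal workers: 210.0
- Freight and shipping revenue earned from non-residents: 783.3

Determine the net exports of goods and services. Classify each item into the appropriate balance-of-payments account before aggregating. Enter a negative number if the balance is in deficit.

Goods: 2835.3 - 641.8 - 1624.4 = 569.1
Services: 783.3 + 1555.5 - 159.9 = 2178.9
Trade balance = 569.1 + 2178.9 = 2748.0
(Excluded from the trade balance — secondary income: personal remittances sent abroad by immigrant workers 528.4, contributions paid to international organisations 197.8; financial account: sale of domestic government bonds to non-residents 1210.8, increase in resident deposits held at foreign banks 400.1, foreign purchases of equities on the domestic stock exchange 671.7; capital account: debt forgiveness received from foreign official creditors 201.8; primary income: interest received on holdings of foreign bonds 625.9, compensation paid to foreign seasonal workers 210.0.)

2748.0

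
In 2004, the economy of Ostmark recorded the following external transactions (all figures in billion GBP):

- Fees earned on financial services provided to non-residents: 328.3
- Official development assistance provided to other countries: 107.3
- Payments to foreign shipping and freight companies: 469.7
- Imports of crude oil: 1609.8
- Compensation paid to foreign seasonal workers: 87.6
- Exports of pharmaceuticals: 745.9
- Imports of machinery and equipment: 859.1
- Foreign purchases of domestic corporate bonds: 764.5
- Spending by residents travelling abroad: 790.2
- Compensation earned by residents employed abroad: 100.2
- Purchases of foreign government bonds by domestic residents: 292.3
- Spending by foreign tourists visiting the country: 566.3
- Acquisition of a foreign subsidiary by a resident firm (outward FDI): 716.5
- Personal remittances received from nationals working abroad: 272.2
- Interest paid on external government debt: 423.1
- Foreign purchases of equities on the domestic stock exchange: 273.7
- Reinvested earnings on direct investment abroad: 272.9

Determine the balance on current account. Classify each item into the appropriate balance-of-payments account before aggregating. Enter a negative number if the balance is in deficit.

-2061.0

Goods: -859.1 + 745.9 - 1609.8 = -1723.0
Services: 566.3 - 469.7 + 328.3 - 790.2 = -365.3
Primary income: -87.6 - 423.1 + 100.2 + 272.9 = -137.6
Secondary income: 272.2 - 107.3 = 164.9
Current account = (-1723.0) + (-365.3) + (-137.6) + 164.9 = -2061.0
(Excluded from the current account — financial account: foreign purchases of domestic corporate bonds 764.5, purchases of foreign government bonds by domestic residents 292.3, acquisition of a foreign subsidiary by a resident firm (outward FDI) 716.5, foreign purchases of equities on the domestic stock exchange 273.7.)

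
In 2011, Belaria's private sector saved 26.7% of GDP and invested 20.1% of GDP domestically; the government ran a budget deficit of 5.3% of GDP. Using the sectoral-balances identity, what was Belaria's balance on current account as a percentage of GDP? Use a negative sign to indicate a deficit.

By the sectoral-balances identity, CA = (S_private - I) + (T - G).
Private balance = 26.7 - 20.1 = 6.6
Government balance (T - G) = -5.3
CA = 6.6 + (-5.3) = 1.3

1.3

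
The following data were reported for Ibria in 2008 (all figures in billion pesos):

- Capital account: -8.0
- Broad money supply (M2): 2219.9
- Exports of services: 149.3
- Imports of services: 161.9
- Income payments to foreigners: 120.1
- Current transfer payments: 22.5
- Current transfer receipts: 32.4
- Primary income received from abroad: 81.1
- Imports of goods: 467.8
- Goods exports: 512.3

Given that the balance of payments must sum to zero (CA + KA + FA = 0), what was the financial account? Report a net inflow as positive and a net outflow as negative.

5.2

Goods balance = 512.3 - 467.8 = 44.5
Services balance = 149.3 - 161.9 = -12.6
Trade balance (goods + services) = 44.5 + (-12.6) = 31.9
Net primary income = 81.1 - 120.1 = -39.0
Net secondary income = 32.4 - 22.5 = 9.9
Current account = 31.9 + (-39.0) + 9.9 = 2.8
Financial account = -(2.8 + (-8.0)) = 5.2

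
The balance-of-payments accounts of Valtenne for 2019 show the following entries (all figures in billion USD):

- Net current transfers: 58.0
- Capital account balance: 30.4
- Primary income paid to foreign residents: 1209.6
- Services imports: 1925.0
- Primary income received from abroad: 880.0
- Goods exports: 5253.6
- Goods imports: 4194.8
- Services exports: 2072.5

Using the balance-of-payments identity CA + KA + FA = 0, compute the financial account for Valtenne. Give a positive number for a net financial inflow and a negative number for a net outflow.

-965.1

Goods balance = 5253.6 - 4194.8 = 1058.8
Services balance = 2072.5 - 1925.0 = 147.5
Trade balance (goods + services) = 1058.8 + 147.5 = 1206.3
Net primary income = 880.0 - 1209.6 = -329.6
Net secondary income = 58.0
Current account = 1206.3 + (-329.6) + 58.0 = 934.7
Financial account = -(934.7 + 30.4) = -965.1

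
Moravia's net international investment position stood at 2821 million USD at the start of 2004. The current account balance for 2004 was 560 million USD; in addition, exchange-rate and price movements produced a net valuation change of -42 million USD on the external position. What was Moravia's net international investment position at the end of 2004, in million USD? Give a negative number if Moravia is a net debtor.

Change in NIIP = current account + net valuation change = 560 + (-42) = 518
End-of-year NIIP = 2821 + 518 = 3339

3339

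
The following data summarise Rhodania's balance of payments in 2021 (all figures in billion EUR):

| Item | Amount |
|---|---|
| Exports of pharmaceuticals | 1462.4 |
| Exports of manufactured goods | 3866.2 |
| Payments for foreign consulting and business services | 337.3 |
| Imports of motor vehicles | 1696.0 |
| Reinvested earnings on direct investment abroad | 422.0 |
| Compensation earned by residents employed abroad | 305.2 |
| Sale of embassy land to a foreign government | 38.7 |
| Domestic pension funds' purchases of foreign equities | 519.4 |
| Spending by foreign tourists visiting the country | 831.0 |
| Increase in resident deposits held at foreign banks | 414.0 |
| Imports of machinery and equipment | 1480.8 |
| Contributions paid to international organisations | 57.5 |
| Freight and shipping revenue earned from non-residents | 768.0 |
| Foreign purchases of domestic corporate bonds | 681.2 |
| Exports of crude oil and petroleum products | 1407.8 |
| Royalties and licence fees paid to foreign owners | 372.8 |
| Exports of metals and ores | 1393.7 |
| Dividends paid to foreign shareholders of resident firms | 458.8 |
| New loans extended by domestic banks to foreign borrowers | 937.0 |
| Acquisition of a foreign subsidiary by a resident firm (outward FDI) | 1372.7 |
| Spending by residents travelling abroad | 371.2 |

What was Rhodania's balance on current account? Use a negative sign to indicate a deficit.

5681.9

Goods: 1407.8 + 1393.7 - 1696.0 - 1480.8 + 1462.4 + 3866.2 = 4953.3
Services: -372.8 + 768.0 - 371.2 + 831.0 - 337.3 = 517.7
Primary income: 422.0 - 458.8 + 305.2 = 268.4
Secondary income: -57.5
Current account = 4953.3 + 517.7 + 268.4 + (-57.5) = 5681.9
(Excluded from the current account — capital account: sale of embassy land to a foreign government 38.7; financial account: domestic pension funds' purchases of foreign equities 519.4, increase in resident deposits held at foreign banks 414.0, foreign purchases of domestic corporate bonds 681.2, new loans extended by domestic banks to foreign borrowers 937.0, acquisition of a foreign subsidiary by a resident firm (outward FDI) 1372.7.)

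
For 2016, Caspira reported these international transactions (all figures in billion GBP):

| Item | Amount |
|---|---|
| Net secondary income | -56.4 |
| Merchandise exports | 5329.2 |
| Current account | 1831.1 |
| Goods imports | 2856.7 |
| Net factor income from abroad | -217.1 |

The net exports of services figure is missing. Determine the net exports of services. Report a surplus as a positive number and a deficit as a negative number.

-367.9

Current account = goods balance + services balance + net primary income + net secondary income
Sum of the known components = 2199.0
Net exports of services = CA - (known components) = 1831.1 - 2199.0 = -367.9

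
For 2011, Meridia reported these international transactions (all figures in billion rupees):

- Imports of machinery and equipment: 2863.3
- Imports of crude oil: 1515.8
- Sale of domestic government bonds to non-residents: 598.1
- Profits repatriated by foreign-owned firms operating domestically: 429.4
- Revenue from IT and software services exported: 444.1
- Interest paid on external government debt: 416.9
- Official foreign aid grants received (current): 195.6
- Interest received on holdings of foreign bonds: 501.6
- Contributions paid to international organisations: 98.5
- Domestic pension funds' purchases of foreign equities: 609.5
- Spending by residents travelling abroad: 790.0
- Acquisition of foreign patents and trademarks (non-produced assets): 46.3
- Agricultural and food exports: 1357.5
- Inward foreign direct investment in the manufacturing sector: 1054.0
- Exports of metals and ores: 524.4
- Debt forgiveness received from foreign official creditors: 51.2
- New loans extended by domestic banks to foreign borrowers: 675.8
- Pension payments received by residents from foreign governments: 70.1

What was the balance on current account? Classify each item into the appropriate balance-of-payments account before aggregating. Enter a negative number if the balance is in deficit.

Goods: 1357.5 + 524.4 - 2863.3 - 1515.8 = -2497.2
Services: -790.0 + 444.1 = -345.9
Primary income: 501.6 - 416.9 - 429.4 = -344.7
Secondary income: -98.5 + 195.6 + 70.1 = 167.2
Current account = (-2497.2) + (-345.9) + (-344.7) + 167.2 = -3020.6
(Excluded from the current account — financial account: sale of domestic government bonds to non-residents 598.1, domestic pension funds' purchases of foreign equities 609.5, inward foreign direct investment in the manufacturing sector 1054.0, new loans extended by domestic banks to foreign borrowers 675.8; capital account: acquisition of foreign patents and trademarks (non-produced assets) 46.3, debt forgiveness received from foreign official creditors 51.2.)

-3020.6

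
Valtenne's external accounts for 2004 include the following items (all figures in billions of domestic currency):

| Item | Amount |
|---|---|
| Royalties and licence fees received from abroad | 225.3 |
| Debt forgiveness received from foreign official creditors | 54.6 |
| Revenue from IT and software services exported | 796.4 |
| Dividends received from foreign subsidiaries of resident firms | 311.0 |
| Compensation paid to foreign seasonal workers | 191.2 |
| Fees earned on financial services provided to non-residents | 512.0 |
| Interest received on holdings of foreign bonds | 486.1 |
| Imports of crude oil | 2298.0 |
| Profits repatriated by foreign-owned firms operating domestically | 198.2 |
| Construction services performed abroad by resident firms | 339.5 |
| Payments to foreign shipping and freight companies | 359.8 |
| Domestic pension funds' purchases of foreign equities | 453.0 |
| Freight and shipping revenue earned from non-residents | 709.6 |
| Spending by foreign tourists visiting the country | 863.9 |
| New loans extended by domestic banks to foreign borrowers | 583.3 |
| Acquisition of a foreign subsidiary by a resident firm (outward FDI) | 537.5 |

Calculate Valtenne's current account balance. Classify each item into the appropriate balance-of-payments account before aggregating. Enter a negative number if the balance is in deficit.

Goods: -2298.0
Services: -359.8 + 796.4 + 512.0 + 709.6 + 339.5 + 863.9 + 225.3 = 3086.9
Primary income: -191.2 + 486.1 + 311.0 - 198.2 = 407.7
Current account = (-2298.0) + 3086.9 + 407.7 = 1196.6
(Excluded from the current account — capital account: debt forgiveness received from foreign official creditors 54.6; financial account: domestic pension funds' purchases of foreign equities 453.0, new loans extended by domestic banks to foreign borrowers 583.3, acquisition of a foreign subsidiary by a resident firm (outward FDI) 537.5.)

1196.6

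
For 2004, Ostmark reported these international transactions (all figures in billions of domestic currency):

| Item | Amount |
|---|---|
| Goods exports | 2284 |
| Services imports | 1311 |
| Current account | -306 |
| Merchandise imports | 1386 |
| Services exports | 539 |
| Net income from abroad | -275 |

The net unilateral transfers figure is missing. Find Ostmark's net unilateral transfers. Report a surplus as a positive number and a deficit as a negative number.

Current account = goods balance + services balance + net primary income + net secondary income
Sum of the known components = -149
Net unilateral transfers = CA - (known components) = -306 - (-149) = -157

-157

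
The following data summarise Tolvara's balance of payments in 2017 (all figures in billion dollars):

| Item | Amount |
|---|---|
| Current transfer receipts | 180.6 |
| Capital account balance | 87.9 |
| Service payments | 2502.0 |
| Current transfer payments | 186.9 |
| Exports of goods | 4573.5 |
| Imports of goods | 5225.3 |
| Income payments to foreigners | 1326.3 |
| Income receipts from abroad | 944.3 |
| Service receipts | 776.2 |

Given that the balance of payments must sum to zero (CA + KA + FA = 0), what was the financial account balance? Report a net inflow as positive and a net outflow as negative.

2678.0

Goods balance = 4573.5 - 5225.3 = -651.8
Services balance = 776.2 - 2502.0 = -1725.8
Trade balance (goods + services) = -651.8 + (-1725.8) = -2377.6
Net primary income = 944.3 - 1326.3 = -382.0
Net secondary income = 180.6 - 186.9 = -6.3
Current account = -2377.6 + (-382.0) + (-6.3) = -2765.9
Financial account = -(-2765.9 + 87.9) = 2678.0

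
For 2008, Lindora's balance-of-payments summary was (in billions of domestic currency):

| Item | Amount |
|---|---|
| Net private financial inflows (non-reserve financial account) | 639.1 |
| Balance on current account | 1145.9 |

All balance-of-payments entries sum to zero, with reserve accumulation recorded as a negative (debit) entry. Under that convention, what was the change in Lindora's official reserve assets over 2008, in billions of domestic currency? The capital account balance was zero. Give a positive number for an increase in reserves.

1785.0

Official reserve transactions balance = -(1145.9 + 639.1) = -1785.0
An accumulation of reserves is recorded as a debit (negative entry), so the change in the stock of reserves is the negative of that balance.
Change in official reserves = -(-1785.0) = 1785.0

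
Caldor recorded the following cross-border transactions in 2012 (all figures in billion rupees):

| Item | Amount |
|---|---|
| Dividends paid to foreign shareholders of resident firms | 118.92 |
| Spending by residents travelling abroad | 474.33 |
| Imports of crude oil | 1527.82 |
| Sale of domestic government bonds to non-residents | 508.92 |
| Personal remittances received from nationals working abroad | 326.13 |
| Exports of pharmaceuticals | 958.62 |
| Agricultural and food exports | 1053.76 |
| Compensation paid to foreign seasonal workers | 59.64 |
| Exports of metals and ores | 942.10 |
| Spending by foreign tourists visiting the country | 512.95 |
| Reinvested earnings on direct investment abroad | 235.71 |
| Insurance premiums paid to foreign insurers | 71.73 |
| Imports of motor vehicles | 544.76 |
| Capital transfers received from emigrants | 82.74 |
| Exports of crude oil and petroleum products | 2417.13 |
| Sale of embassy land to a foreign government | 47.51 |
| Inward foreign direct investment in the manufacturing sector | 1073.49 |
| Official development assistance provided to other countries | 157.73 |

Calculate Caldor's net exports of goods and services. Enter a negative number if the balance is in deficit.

Goods: -544.76 + 1053.76 - 1527.82 + 942.10 + 958.62 + 2417.13 = 3299.03
Services: -474.33 - 71.73 + 512.95 = -33.11
Trade balance = 3299.03 + (-33.11) = 3265.92
(Excluded from the trade balance — primary income: dividends paid to foreign shareholders of resident firms 118.92, compensation paid to foreign seasonal workers 59.64, reinvested earnings on direct investment abroad 235.71; financial account: sale of domestic government bonds to non-residents 508.92, inward foreign direct investment in the manufacturing sector 1073.49; secondary income: personal remittances received from nationals working abroad 326.13, official development assistance provided to other countries 157.73; capital account: capital transfers received from emigrants 82.74, sale of embassy land to a foreign government 47.51.)

3265.92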